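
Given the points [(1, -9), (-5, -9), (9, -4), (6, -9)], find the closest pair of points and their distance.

Computing all pairwise distances among 4 points:

d((1, -9), (-5, -9)) = 6.0
d((1, -9), (9, -4)) = 9.434
d((1, -9), (6, -9)) = 5.0 <-- minimum
d((-5, -9), (9, -4)) = 14.8661
d((-5, -9), (6, -9)) = 11.0
d((9, -4), (6, -9)) = 5.831

Closest pair: (1, -9) and (6, -9) with distance 5.0

The closest pair is (1, -9) and (6, -9) with Euclidean distance 5.0. For 4 points, brute-force pairwise comparison is shown above. For large n, the divide-and-conquer algorithm (sort by x, recurse on halves, check the dividing strip) achieves O(n log n).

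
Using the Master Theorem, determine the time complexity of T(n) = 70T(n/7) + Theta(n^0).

Master Theorem for T(n) = 70T(n/7) + O(n^0):

a = 70, b = 7, c = 0
log_b(a) = log_7(70) = 2.1833

Case 1: c = 0 < log_7(70) = 2.1833
T(n) = O(n^(log_7 70))

For T(n) = 70T(n/7) + O(n^0): log_7(70) = 2.1833. This is Case 1 of the Master Theorem (c < log_b(a), work dominated by leaves), giving O(n^(log_7 70)).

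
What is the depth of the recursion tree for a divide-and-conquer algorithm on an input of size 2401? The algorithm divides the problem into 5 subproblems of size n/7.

For divide and conquer with division factor 7:

Problem sizes at each level:
Level 0: 2401
Level 1: 343
Level 2: 49
Level 3: 7
Level 4: 1

The root is level 0 and the size-1 base case is level 4 (the tree spans levels 0 through 4, i.e. 5 levels counting the root), so the depth is the number of divisions: log_7(2401) = 4

The recursion tree depth is log_7(2401) = 4. At each level, the problem size is divided by 7, so it takes 4 divisions to reduce to a base case of size 1. The algorithm makes 5 recursive calls at each level.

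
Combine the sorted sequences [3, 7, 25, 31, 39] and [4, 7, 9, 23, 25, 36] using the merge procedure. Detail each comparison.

Merging process:

Compare 3 vs 4: take 3 from left. Merged: [3]
Compare 7 vs 4: take 4 from right. Merged: [3, 4]
Compare 7 vs 7: take 7 from left. Merged: [3, 4, 7]
Compare 25 vs 7: take 7 from right. Merged: [3, 4, 7, 7]
Compare 25 vs 9: take 9 from right. Merged: [3, 4, 7, 7, 9]
Compare 25 vs 23: take 23 from right. Merged: [3, 4, 7, 7, 9, 23]
Compare 25 vs 25: take 25 from left. Merged: [3, 4, 7, 7, 9, 23, 25]
Compare 31 vs 25: take 25 from right. Merged: [3, 4, 7, 7, 9, 23, 25, 25]
Compare 31 vs 36: take 31 from left. Merged: [3, 4, 7, 7, 9, 23, 25, 25, 31]
Compare 39 vs 36: take 36 from right. Merged: [3, 4, 7, 7, 9, 23, 25, 25, 31, 36]
Append remaining from left: [39]. Merged: [3, 4, 7, 7, 9, 23, 25, 25, 31, 36, 39]

Final merged array: [3, 4, 7, 7, 9, 23, 25, 25, 31, 36, 39]
Total comparisons: 10

The merged array is [3, 4, 7, 7, 9, 23, 25, 25, 31, 36, 39], requiring 10 comparisons. The merge step runs in O(n) time where n is the total number of elements.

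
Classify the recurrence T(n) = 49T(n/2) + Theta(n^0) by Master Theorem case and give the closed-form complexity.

Master Theorem for T(n) = 49T(n/2) + O(n^0):

a = 49, b = 2, c = 0
log_b(a) = log_2(49) = 5.6147

Case 1: c = 0 < log_2(49) = 5.6147
T(n) = O(n^(log_2 49))

For T(n) = 49T(n/2) + O(n^0): log_2(49) = 5.6147. This is Case 1 of the Master Theorem (c < log_b(a), work dominated by leaves), giving O(n^(log_2 49)).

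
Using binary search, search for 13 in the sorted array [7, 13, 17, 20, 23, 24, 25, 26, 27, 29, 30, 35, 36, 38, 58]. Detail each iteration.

Binary search for 13 in [7, 13, 17, 20, 23, 24, 25, 26, 27, 29, 30, 35, 36, 38, 58]:

lo=0, hi=14, mid=7, arr[mid]=26 -> 26 > 13, search left half
lo=0, hi=6, mid=3, arr[mid]=20 -> 20 > 13, search left half
lo=0, hi=2, mid=1, arr[mid]=13 -> Found target at index 1!

Binary search finds 13 at index 1 after 3 comparisons. The search repeatedly halves the search space by comparing with the middle element.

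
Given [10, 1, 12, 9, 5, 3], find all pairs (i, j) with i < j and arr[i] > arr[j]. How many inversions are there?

Finding inversions in [10, 1, 12, 9, 5, 3]:

(0, 1): arr[0]=10 > arr[1]=1
(0, 3): arr[0]=10 > arr[3]=9
(0, 4): arr[0]=10 > arr[4]=5
(0, 5): arr[0]=10 > arr[5]=3
(2, 3): arr[2]=12 > arr[3]=9
(2, 4): arr[2]=12 > arr[4]=5
(2, 5): arr[2]=12 > arr[5]=3
(3, 4): arr[3]=9 > arr[4]=5
(3, 5): arr[3]=9 > arr[5]=3
(4, 5): arr[4]=5 > arr[5]=3

Total inversions: 10

The array has 10 inversion(s): (0,1), (0,3), (0,4), (0,5), (2,3), (2,4), (2,5), (3,4), (3,5), (4,5). Each pair (i,j) satisfies i < j and arr[i] > arr[j].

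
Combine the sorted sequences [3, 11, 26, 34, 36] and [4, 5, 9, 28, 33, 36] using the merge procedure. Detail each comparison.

Merging process:

Compare 3 vs 4: take 3 from left. Merged: [3]
Compare 11 vs 4: take 4 from right. Merged: [3, 4]
Compare 11 vs 5: take 5 from right. Merged: [3, 4, 5]
Compare 11 vs 9: take 9 from right. Merged: [3, 4, 5, 9]
Compare 11 vs 28: take 11 from left. Merged: [3, 4, 5, 9, 11]
Compare 26 vs 28: take 26 from left. Merged: [3, 4, 5, 9, 11, 26]
Compare 34 vs 28: take 28 from right. Merged: [3, 4, 5, 9, 11, 26, 28]
Compare 34 vs 33: take 33 from right. Merged: [3, 4, 5, 9, 11, 26, 28, 33]
Compare 34 vs 36: take 34 from left. Merged: [3, 4, 5, 9, 11, 26, 28, 33, 34]
Compare 36 vs 36: take 36 from left. Merged: [3, 4, 5, 9, 11, 26, 28, 33, 34, 36]
Append remaining from right: [36]. Merged: [3, 4, 5, 9, 11, 26, 28, 33, 34, 36, 36]

Final merged array: [3, 4, 5, 9, 11, 26, 28, 33, 34, 36, 36]
Total comparisons: 10

The merged array is [3, 4, 5, 9, 11, 26, 28, 33, 34, 36, 36], requiring 10 comparisons. The merge step runs in O(n) time where n is the total number of elements.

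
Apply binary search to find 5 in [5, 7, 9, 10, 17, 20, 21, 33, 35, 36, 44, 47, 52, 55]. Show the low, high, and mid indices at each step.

Binary search for 5 in [5, 7, 9, 10, 17, 20, 21, 33, 35, 36, 44, 47, 52, 55]:

lo=0, hi=13, mid=6, arr[mid]=21 -> 21 > 5, search left half
lo=0, hi=5, mid=2, arr[mid]=9 -> 9 > 5, search left half
lo=0, hi=1, mid=0, arr[mid]=5 -> Found target at index 0!

Binary search finds 5 at index 0 after 3 comparisons. The search repeatedly halves the search space by comparing with the middle element.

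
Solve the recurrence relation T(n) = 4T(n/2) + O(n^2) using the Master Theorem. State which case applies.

Master Theorem for T(n) = 4T(n/2) + O(n^2):

a = 4, b = 2, c = 2
log_b(a) = log_2(4) = 2.0000

Case 2: c = 2 = log_2(4) = 2.0000
T(n) = O(n^2 log n) = O(n^2 log n)

For T(n) = 4T(n/2) + O(n^2): log_2(4) = 2.0000. This is Case 2 of the Master Theorem (c = log_b(a), equal work at all levels), giving O(n^2 log n).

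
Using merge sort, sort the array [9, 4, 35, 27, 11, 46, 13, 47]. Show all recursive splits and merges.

Merge sort trace:

Split: [9, 4, 35, 27, 11, 46, 13, 47] -> [9, 4, 35, 27] and [11, 46, 13, 47]
  Split: [9, 4, 35, 27] -> [9, 4] and [35, 27]
    Split: [9, 4] -> [9] and [4]
    Merge: [9] + [4] -> [4, 9]
    Split: [35, 27] -> [35] and [27]
    Merge: [35] + [27] -> [27, 35]
  Merge: [4, 9] + [27, 35] -> [4, 9, 27, 35]
  Split: [11, 46, 13, 47] -> [11, 46] and [13, 47]
    Split: [11, 46] -> [11] and [46]
    Merge: [11] + [46] -> [11, 46]
    Split: [13, 47] -> [13] and [47]
    Merge: [13] + [47] -> [13, 47]
  Merge: [11, 46] + [13, 47] -> [11, 13, 46, 47]
Merge: [4, 9, 27, 35] + [11, 13, 46, 47] -> [4, 9, 11, 13, 27, 35, 46, 47]

Final sorted array: [4, 9, 11, 13, 27, 35, 46, 47]

The merge sort proceeds by recursively splitting the array and merging sorted halves.
After all merges, the sorted array is [4, 9, 11, 13, 27, 35, 46, 47].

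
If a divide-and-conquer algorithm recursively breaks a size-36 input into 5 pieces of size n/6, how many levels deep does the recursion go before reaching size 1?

For divide and conquer with division factor 6:

Problem sizes at each level:
Level 0: 36
Level 1: 6
Level 2: 1

The root is level 0 and the size-1 base case is level 2 (the tree spans levels 0 through 2, i.e. 3 levels counting the root), so the depth is the number of divisions: log_6(36) = 2

The recursion tree depth is log_6(36) = 2. At each level, the problem size is divided by 6, so it takes 2 divisions to reduce to a base case of size 1. The algorithm makes 5 recursive calls at each level.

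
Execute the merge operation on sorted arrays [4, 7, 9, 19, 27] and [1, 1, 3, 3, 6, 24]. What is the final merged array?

Merging process:

Compare 4 vs 1: take 1 from right. Merged: [1]
Compare 4 vs 1: take 1 from right. Merged: [1, 1]
Compare 4 vs 3: take 3 from right. Merged: [1, 1, 3]
Compare 4 vs 3: take 3 from right. Merged: [1, 1, 3, 3]
Compare 4 vs 6: take 4 from left. Merged: [1, 1, 3, 3, 4]
Compare 7 vs 6: take 6 from right. Merged: [1, 1, 3, 3, 4, 6]
Compare 7 vs 24: take 7 from left. Merged: [1, 1, 3, 3, 4, 6, 7]
Compare 9 vs 24: take 9 from left. Merged: [1, 1, 3, 3, 4, 6, 7, 9]
Compare 19 vs 24: take 19 from left. Merged: [1, 1, 3, 3, 4, 6, 7, 9, 19]
Compare 27 vs 24: take 24 from right. Merged: [1, 1, 3, 3, 4, 6, 7, 9, 19, 24]
Append remaining from left: [27]. Merged: [1, 1, 3, 3, 4, 6, 7, 9, 19, 24, 27]

Final merged array: [1, 1, 3, 3, 4, 6, 7, 9, 19, 24, 27]
Total comparisons: 10

The merged array is [1, 1, 3, 3, 4, 6, 7, 9, 19, 24, 27], requiring 10 comparisons. The merge step runs in O(n) time where n is the total number of elements.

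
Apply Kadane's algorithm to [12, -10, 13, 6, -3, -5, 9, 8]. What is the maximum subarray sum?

Using Kadane's algorithm on [12, -10, 13, 6, -3, -5, 9, 8]:

Scanning through the array:
Position 1 (value -10): max_ending_here = 2, max_so_far = 12
Position 2 (value 13): max_ending_here = 15, max_so_far = 15
Position 3 (value 6): max_ending_here = 21, max_so_far = 21
Position 4 (value -3): max_ending_here = 18, max_so_far = 21
Position 5 (value -5): max_ending_here = 13, max_so_far = 21
Position 6 (value 9): max_ending_here = 22, max_so_far = 22
Position 7 (value 8): max_ending_here = 30, max_so_far = 30

Maximum subarray: [12, -10, 13, 6, -3, -5, 9, 8]
Maximum sum: 30

The maximum subarray is [12, -10, 13, 6, -3, -5, 9, 8] with sum 30. This subarray runs from index 0 to index 7.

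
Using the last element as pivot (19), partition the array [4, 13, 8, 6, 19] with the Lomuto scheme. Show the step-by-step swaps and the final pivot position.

Lomuto partition with pivot = 19:

Initial array: [4, 13, 8, 6, 19]

arr[0]=4 <= 19: swap with position 0, array becomes [4, 13, 8, 6, 19]
arr[1]=13 <= 19: swap with position 1, array becomes [4, 13, 8, 6, 19]
arr[2]=8 <= 19: swap with position 2, array becomes [4, 13, 8, 6, 19]
arr[3]=6 <= 19: swap with position 3, array becomes [4, 13, 8, 6, 19]

Place pivot at position 4: [4, 13, 8, 6, 19]
Pivot position: 4

After partitioning with pivot 19, the array becomes [4, 13, 8, 6, 19]. The pivot is placed at index 4. All elements to the left of the pivot are <= 19, and all elements to the right are > 19.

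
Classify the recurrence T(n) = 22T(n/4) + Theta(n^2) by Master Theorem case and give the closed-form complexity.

Master Theorem for T(n) = 22T(n/4) + O(n^2):

a = 22, b = 4, c = 2
log_b(a) = log_4(22) = 2.2297

Case 1: c = 2 < log_4(22) = 2.2297
T(n) = O(n^(log_4 22))

For T(n) = 22T(n/4) + O(n^2): log_4(22) = 2.2297. This is Case 1 of the Master Theorem (c < log_b(a), work dominated by leaves), giving O(n^(log_4 22)).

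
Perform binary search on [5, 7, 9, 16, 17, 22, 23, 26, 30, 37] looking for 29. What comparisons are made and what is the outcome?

Binary search for 29 in [5, 7, 9, 16, 17, 22, 23, 26, 30, 37]:

lo=0, hi=9, mid=4, arr[mid]=17 -> 17 < 29, search right half
lo=5, hi=9, mid=7, arr[mid]=26 -> 26 < 29, search right half
lo=8, hi=9, mid=8, arr[mid]=30 -> 30 > 29, search left half
lo=8 > hi=7, target 29 not found

Binary search determines that 29 is not in the array after 3 comparisons. The search space was exhausted without finding the target.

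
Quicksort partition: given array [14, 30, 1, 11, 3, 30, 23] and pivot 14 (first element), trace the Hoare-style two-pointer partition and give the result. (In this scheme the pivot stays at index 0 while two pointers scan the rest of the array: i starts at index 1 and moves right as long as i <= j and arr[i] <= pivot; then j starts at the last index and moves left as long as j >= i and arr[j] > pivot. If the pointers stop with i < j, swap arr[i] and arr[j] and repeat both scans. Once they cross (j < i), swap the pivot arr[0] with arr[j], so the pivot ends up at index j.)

Hoare-style two-pointer partition with pivot = 14:

Initial array: [14, 30, 1, 11, 3, 30, 23]

Pointers start at i = 1, j = 6.
i stops at index 1 (arr[1]=30 > 14), j stops at index 4 (arr[4]=3 <= 14): swap arr[1] and arr[4], array becomes [14, 3, 1, 11, 30, 30, 23]
i ends at 4, j ends at 3: the pointers have crossed (j < i), so scanning stops.

Swap pivot arr[0] with arr[3] to place pivot at position 3: [11, 3, 1, 14, 30, 30, 23]
Pivot position: 3

After partitioning with pivot 14, the array becomes [11, 3, 1, 14, 30, 30, 23]. The pivot is placed at index 3. All elements to the left of the pivot are <= 14, and all elements to the right are > 14.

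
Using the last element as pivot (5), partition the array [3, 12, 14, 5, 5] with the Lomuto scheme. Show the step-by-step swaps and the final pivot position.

Lomuto partition with pivot = 5:

Initial array: [3, 12, 14, 5, 5]

arr[0]=3 <= 5: swap with position 0, array becomes [3, 12, 14, 5, 5]
arr[1]=12 > 5: no swap
arr[2]=14 > 5: no swap
arr[3]=5 <= 5: swap with position 1, array becomes [3, 5, 14, 12, 5]

Place pivot at position 2: [3, 5, 5, 12, 14]
Pivot position: 2

After partitioning with pivot 5, the array becomes [3, 5, 5, 12, 14]. The pivot is placed at index 2. All elements to the left of the pivot are <= 5, and all elements to the right are > 5.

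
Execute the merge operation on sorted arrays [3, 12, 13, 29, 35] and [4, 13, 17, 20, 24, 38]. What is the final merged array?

Merging process:

Compare 3 vs 4: take 3 from left. Merged: [3]
Compare 12 vs 4: take 4 from right. Merged: [3, 4]
Compare 12 vs 13: take 12 from left. Merged: [3, 4, 12]
Compare 13 vs 13: take 13 from left. Merged: [3, 4, 12, 13]
Compare 29 vs 13: take 13 from right. Merged: [3, 4, 12, 13, 13]
Compare 29 vs 17: take 17 from right. Merged: [3, 4, 12, 13, 13, 17]
Compare 29 vs 20: take 20 from right. Merged: [3, 4, 12, 13, 13, 17, 20]
Compare 29 vs 24: take 24 from right. Merged: [3, 4, 12, 13, 13, 17, 20, 24]
Compare 29 vs 38: take 29 from left. Merged: [3, 4, 12, 13, 13, 17, 20, 24, 29]
Compare 35 vs 38: take 35 from left. Merged: [3, 4, 12, 13, 13, 17, 20, 24, 29, 35]
Append remaining from right: [38]. Merged: [3, 4, 12, 13, 13, 17, 20, 24, 29, 35, 38]

Final merged array: [3, 4, 12, 13, 13, 17, 20, 24, 29, 35, 38]
Total comparisons: 10

The merged array is [3, 4, 12, 13, 13, 17, 20, 24, 29, 35, 38], requiring 10 comparisons. The merge step runs in O(n) time where n is the total number of elements.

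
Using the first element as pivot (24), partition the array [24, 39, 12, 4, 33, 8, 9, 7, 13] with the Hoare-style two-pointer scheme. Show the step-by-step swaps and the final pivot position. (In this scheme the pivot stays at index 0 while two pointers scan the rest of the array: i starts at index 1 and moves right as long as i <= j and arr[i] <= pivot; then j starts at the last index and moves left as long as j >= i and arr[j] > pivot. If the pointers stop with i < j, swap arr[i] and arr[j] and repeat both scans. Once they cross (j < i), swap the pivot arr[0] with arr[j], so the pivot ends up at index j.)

Hoare-style two-pointer partition with pivot = 24:

Initial array: [24, 39, 12, 4, 33, 8, 9, 7, 13]

Pointers start at i = 1, j = 8.
i stops at index 1 (arr[1]=39 > 24), j stops at index 8 (arr[8]=13 <= 24): swap arr[1] and arr[8], array becomes [24, 13, 12, 4, 33, 8, 9, 7, 39]
i stops at index 4 (arr[4]=33 > 24), j stops at index 7 (arr[7]=7 <= 24): swap arr[4] and arr[7], array becomes [24, 13, 12, 4, 7, 8, 9, 33, 39]
i ends at 7, j ends at 6: the pointers have crossed (j < i), so scanning stops.

Swap pivot arr[0] with arr[6] to place pivot at position 6: [9, 13, 12, 4, 7, 8, 24, 33, 39]
Pivot position: 6

After partitioning with pivot 24, the array becomes [9, 13, 12, 4, 7, 8, 24, 33, 39]. The pivot is placed at index 6. All elements to the left of the pivot are <= 24, and all elements to the right are > 24.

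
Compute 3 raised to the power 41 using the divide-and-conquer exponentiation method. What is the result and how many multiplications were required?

Computing 3^41 by squaring (build up from 3^1; each line after the first costs one multiplication):

3^1 = 3
3^2 = (3^1)^2 = 3^2 = 9
3^4 = (3^2)^2 = 9^2 = 81
3^5 = 3 * 3^4 = 3 * 81 = 243
3^10 = (3^5)^2 = 243^2 = 59049
3^20 = (3^10)^2 = 59049^2 = 3486784401
3^40 = (3^20)^2 = 3486784401^2 = 12157665459056928801
3^41 = 3 * 3^40 = 3 * 12157665459056928801 = 36472996377170786403

Result: 36472996377170786403
Multiplications needed: 7 (7 lines after 3^1)

3^41 = 36472996377170786403. Using exponentiation by squaring, this requires 7 multiplications. The key idea: if the exponent is even, square the half-power; if odd, multiply by the base once.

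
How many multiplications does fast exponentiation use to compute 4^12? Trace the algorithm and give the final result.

Computing 4^12 by squaring (build up from 4^1; each line after the first costs one multiplication):

4^1 = 4
4^2 = (4^1)^2 = 4^2 = 16
4^3 = 4 * 4^2 = 4 * 16 = 64
4^6 = (4^3)^2 = 64^2 = 4096
4^12 = (4^6)^2 = 4096^2 = 16777216

Result: 16777216
Multiplications needed: 4 (4 lines after 4^1)

4^12 = 16777216. Using exponentiation by squaring, this requires 4 multiplications. The key idea: if the exponent is even, square the half-power; if odd, multiply by the base once.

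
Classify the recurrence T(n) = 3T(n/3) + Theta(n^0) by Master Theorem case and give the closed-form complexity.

Master Theorem for T(n) = 3T(n/3) + O(n^0):

a = 3, b = 3, c = 0
log_b(a) = log_3(3) = 1.0000

Case 1: c = 0 < log_3(3) = 1.0000
T(n) = O(n^(log_3 3)) = O(n)

For T(n) = 3T(n/3) + O(n^0): log_3(3) = 1.0000. This is Case 1 of the Master Theorem (c < log_b(a), work dominated by leaves), giving O(n).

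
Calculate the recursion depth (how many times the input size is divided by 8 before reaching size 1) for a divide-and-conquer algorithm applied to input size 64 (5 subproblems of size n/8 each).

For divide and conquer with division factor 8:

Problem sizes at each level:
Level 0: 64
Level 1: 8
Level 2: 1

The root is level 0 and the size-1 base case is level 2 (the tree spans levels 0 through 2, i.e. 3 levels counting the root), so the depth is the number of divisions: log_8(64) = 2

The recursion tree depth is log_8(64) = 2. At each level, the problem size is divided by 8, so it takes 2 divisions to reduce to a base case of size 1. The algorithm makes 5 recursive calls at each level.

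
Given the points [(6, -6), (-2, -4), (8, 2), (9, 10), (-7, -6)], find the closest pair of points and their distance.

Computing all pairwise distances among 5 points:

d((6, -6), (-2, -4)) = 8.2462
d((6, -6), (8, 2)) = 8.2462
d((6, -6), (9, 10)) = 16.2788
d((6, -6), (-7, -6)) = 13.0
d((-2, -4), (8, 2)) = 11.6619
d((-2, -4), (9, 10)) = 17.8045
d((-2, -4), (-7, -6)) = 5.3852 <-- minimum
d((8, 2), (9, 10)) = 8.0623
d((8, 2), (-7, -6)) = 17.0
d((9, 10), (-7, -6)) = 22.6274

Closest pair: (-2, -4) and (-7, -6) with distance 5.3852

The closest pair is (-2, -4) and (-7, -6) with Euclidean distance 5.3852. For 5 points, brute-force pairwise comparison is shown above. For large n, the divide-and-conquer algorithm (sort by x, recurse on halves, check the dividing strip) achieves O(n log n).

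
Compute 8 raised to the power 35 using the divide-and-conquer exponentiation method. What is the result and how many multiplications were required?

Computing 8^35 by squaring (build up from 8^1; each line after the first costs one multiplication):

8^1 = 8
8^2 = (8^1)^2 = 8^2 = 64
8^4 = (8^2)^2 = 64^2 = 4096
8^8 = (8^4)^2 = 4096^2 = 16777216
8^16 = (8^8)^2 = 16777216^2 = 281474976710656
8^17 = 8 * 8^16 = 8 * 281474976710656 = 2251799813685248
8^34 = (8^17)^2 = 2251799813685248^2 = 5070602400912917605986812821504
8^35 = 8 * 8^34 = 8 * 5070602400912917605986812821504 = 40564819207303340847894502572032

Result: 40564819207303340847894502572032
Multiplications needed: 7 (7 lines after 8^1)

8^35 = 40564819207303340847894502572032. Using exponentiation by squaring, this requires 7 multiplications. The key idea: if the exponent is even, square the half-power; if odd, multiply by the base once.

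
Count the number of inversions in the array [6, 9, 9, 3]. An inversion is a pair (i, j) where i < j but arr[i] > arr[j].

Finding inversions in [6, 9, 9, 3]:

(0, 3): arr[0]=6 > arr[3]=3
(1, 3): arr[1]=9 > arr[3]=3
(2, 3): arr[2]=9 > arr[3]=3

Total inversions: 3

The array has 3 inversion(s): (0,3), (1,3), (2,3). Each pair (i,j) satisfies i < j and arr[i] > arr[j].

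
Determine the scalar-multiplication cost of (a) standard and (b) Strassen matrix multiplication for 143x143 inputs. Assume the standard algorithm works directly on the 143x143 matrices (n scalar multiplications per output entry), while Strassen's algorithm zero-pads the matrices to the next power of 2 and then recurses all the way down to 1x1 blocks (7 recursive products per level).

Matrix multiplication for 143x143 matrices:

Strassen's algorithm requires power-of-2 dimensions. Pad 143x143 to 256x256 (next power of 2).

Standard algorithm: 143^3 = 2924207 multiplications
Strassen's algorithm: 7^(log2(256)) = 7^8 = 5764801 multiplications
Difference: 2924207 - 5764801 = -2840594 (Strassen uses MORE here due to padding overhead — for small or just-over-power-of-2 n, padding can outweigh the per-level savings)

Standard: 2924207 multiplications (143^3). Strassen: 5764801 multiplications (7^8, after padding to 256x256). Strassen reduces 8 recursive multiplications to 7 at each level.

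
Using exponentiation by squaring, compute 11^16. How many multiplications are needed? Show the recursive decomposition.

Computing 11^16 by squaring (build up from 11^1; each line after the first costs one multiplication):

11^1 = 11
11^2 = (11^1)^2 = 11^2 = 121
11^4 = (11^2)^2 = 121^2 = 14641
11^8 = (11^4)^2 = 14641^2 = 214358881
11^16 = (11^8)^2 = 214358881^2 = 45949729863572161

Result: 45949729863572161
Multiplications needed: 4 (4 lines after 11^1)

11^16 = 45949729863572161. Using exponentiation by squaring, this requires 4 multiplications. The key idea: if the exponent is even, square the half-power; if odd, multiply by the base once.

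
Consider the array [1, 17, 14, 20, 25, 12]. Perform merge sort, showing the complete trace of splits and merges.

Merge sort trace:

Split: [1, 17, 14, 20, 25, 12] -> [1, 17, 14] and [20, 25, 12]
  Split: [1, 17, 14] -> [1] and [17, 14]
    Split: [17, 14] -> [17] and [14]
    Merge: [17] + [14] -> [14, 17]
  Merge: [1] + [14, 17] -> [1, 14, 17]
  Split: [20, 25, 12] -> [20] and [25, 12]
    Split: [25, 12] -> [25] and [12]
    Merge: [25] + [12] -> [12, 25]
  Merge: [20] + [12, 25] -> [12, 20, 25]
Merge: [1, 14, 17] + [12, 20, 25] -> [1, 12, 14, 17, 20, 25]

Final sorted array: [1, 12, 14, 17, 20, 25]

The merge sort proceeds by recursively splitting the array and merging sorted halves.
After all merges, the sorted array is [1, 12, 14, 17, 20, 25].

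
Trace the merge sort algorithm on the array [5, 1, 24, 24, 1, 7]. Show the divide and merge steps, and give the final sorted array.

Merge sort trace:

Split: [5, 1, 24, 24, 1, 7] -> [5, 1, 24] and [24, 1, 7]
  Split: [5, 1, 24] -> [5] and [1, 24]
    Split: [1, 24] -> [1] and [24]
    Merge: [1] + [24] -> [1, 24]
  Merge: [5] + [1, 24] -> [1, 5, 24]
  Split: [24, 1, 7] -> [24] and [1, 7]
    Split: [1, 7] -> [1] and [7]
    Merge: [1] + [7] -> [1, 7]
  Merge: [24] + [1, 7] -> [1, 7, 24]
Merge: [1, 5, 24] + [1, 7, 24] -> [1, 1, 5, 7, 24, 24]

Final sorted array: [1, 1, 5, 7, 24, 24]

The merge sort proceeds by recursively splitting the array and merging sorted halves.
After all merges, the sorted array is [1, 1, 5, 7, 24, 24].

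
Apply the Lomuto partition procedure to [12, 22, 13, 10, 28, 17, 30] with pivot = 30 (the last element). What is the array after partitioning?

Lomuto partition with pivot = 30:

Initial array: [12, 22, 13, 10, 28, 17, 30]

arr[0]=12 <= 30: swap with position 0, array becomes [12, 22, 13, 10, 28, 17, 30]
arr[1]=22 <= 30: swap with position 1, array becomes [12, 22, 13, 10, 28, 17, 30]
arr[2]=13 <= 30: swap with position 2, array becomes [12, 22, 13, 10, 28, 17, 30]
arr[3]=10 <= 30: swap with position 3, array becomes [12, 22, 13, 10, 28, 17, 30]
arr[4]=28 <= 30: swap with position 4, array becomes [12, 22, 13, 10, 28, 17, 30]
arr[5]=17 <= 30: swap with position 5, array becomes [12, 22, 13, 10, 28, 17, 30]

Place pivot at position 6: [12, 22, 13, 10, 28, 17, 30]
Pivot position: 6

After partitioning with pivot 30, the array becomes [12, 22, 13, 10, 28, 17, 30]. The pivot is placed at index 6. All elements to the left of the pivot are <= 30, and all elements to the right are > 30.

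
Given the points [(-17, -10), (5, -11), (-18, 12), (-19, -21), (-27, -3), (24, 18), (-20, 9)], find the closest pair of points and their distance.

Computing all pairwise distances among 7 points:

d((-17, -10), (5, -11)) = 22.0227
d((-17, -10), (-18, 12)) = 22.0227
d((-17, -10), (-19, -21)) = 11.1803
d((-17, -10), (-27, -3)) = 12.2066
d((-17, -10), (24, 18)) = 49.6488
d((-17, -10), (-20, 9)) = 19.2354
d((5, -11), (-18, 12)) = 32.5269
d((5, -11), (-19, -21)) = 26.0
d((5, -11), (-27, -3)) = 32.9848
d((5, -11), (24, 18)) = 34.6699
d((5, -11), (-20, 9)) = 32.0156
d((-18, 12), (-19, -21)) = 33.0151
d((-18, 12), (-27, -3)) = 17.4929
d((-18, 12), (24, 18)) = 42.4264
d((-18, 12), (-20, 9)) = 3.6056 <-- minimum
d((-19, -21), (-27, -3)) = 19.6977
d((-19, -21), (24, 18)) = 58.0517
d((-19, -21), (-20, 9)) = 30.0167
d((-27, -3), (24, 18)) = 55.1543
d((-27, -3), (-20, 9)) = 13.8924
d((24, 18), (-20, 9)) = 44.911

Closest pair: (-18, 12) and (-20, 9) with distance 3.6056

The closest pair is (-18, 12) and (-20, 9) with Euclidean distance 3.6056. For 7 points, brute-force pairwise comparison is shown above. For large n, the divide-and-conquer algorithm (sort by x, recurse on halves, check the dividing strip) achieves O(n log n).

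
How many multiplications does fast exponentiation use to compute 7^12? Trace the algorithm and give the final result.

Computing 7^12 by squaring (build up from 7^1; each line after the first costs one multiplication):

7^1 = 7
7^2 = (7^1)^2 = 7^2 = 49
7^3 = 7 * 7^2 = 7 * 49 = 343
7^6 = (7^3)^2 = 343^2 = 117649
7^12 = (7^6)^2 = 117649^2 = 13841287201

Result: 13841287201
Multiplications needed: 4 (4 lines after 7^1)

7^12 = 13841287201. Using exponentiation by squaring, this requires 4 multiplications. The key idea: if the exponent is even, square the half-power; if odd, multiply by the base once.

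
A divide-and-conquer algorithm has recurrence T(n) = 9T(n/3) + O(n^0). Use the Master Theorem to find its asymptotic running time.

Master Theorem for T(n) = 9T(n/3) + O(n^0):

a = 9, b = 3, c = 0
log_b(a) = log_3(9) = 2.0000

Case 1: c = 0 < log_3(9) = 2.0000
T(n) = O(n^(log_3 9)) = O(n^2)

For T(n) = 9T(n/3) + O(n^0): log_3(9) = 2.0000. This is Case 1 of the Master Theorem (c < log_b(a), work dominated by leaves), giving O(n^2).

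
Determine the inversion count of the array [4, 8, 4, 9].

Finding inversions in [4, 8, 4, 9]:

(1, 2): arr[1]=8 > arr[2]=4

Total inversions: 1

The array has 1 inversion(s): (1,2). Each pair (i,j) satisfies i < j and arr[i] > arr[j].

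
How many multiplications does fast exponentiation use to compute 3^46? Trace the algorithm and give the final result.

Computing 3^46 by squaring (build up from 3^1; each line after the first costs one multiplication):

3^1 = 3
3^2 = (3^1)^2 = 3^2 = 9
3^4 = (3^2)^2 = 9^2 = 81
3^5 = 3 * 3^4 = 3 * 81 = 243
3^10 = (3^5)^2 = 243^2 = 59049
3^11 = 3 * 3^10 = 3 * 59049 = 177147
3^22 = (3^11)^2 = 177147^2 = 31381059609
3^23 = 3 * 3^22 = 3 * 31381059609 = 94143178827
3^46 = (3^23)^2 = 94143178827^2 = 8862938119652501095929

Result: 8862938119652501095929
Multiplications needed: 8 (8 lines after 3^1)

3^46 = 8862938119652501095929. Using exponentiation by squaring, this requires 8 multiplications. The key idea: if the exponent is even, square the half-power; if odd, multiply by the base once.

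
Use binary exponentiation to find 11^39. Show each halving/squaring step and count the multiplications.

Computing 11^39 by squaring (build up from 11^1; each line after the first costs one multiplication):

11^1 = 11
11^2 = (11^1)^2 = 11^2 = 121
11^4 = (11^2)^2 = 121^2 = 14641
11^8 = (11^4)^2 = 14641^2 = 214358881
11^9 = 11 * 11^8 = 11 * 214358881 = 2357947691
11^18 = (11^9)^2 = 2357947691^2 = 5559917313492231481
11^19 = 11 * 11^18 = 11 * 5559917313492231481 = 61159090448414546291
11^38 = (11^19)^2 = 61159090448414546291^2 = 3740434344477351388916475705363381856681
11^39 = 11 * 11^38 = 11 * 3740434344477351388916475705363381856681 = 41144777789250865278081232758997200423491

Result: 41144777789250865278081232758997200423491
Multiplications needed: 8 (8 lines after 11^1)

11^39 = 41144777789250865278081232758997200423491. Using exponentiation by squaring, this requires 8 multiplications. The key idea: if the exponent is even, square the half-power; if odd, multiply by the base once.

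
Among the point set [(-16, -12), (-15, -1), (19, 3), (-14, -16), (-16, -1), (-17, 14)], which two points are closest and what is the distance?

Computing all pairwise distances among 6 points:

d((-16, -12), (-15, -1)) = 11.0454
d((-16, -12), (19, 3)) = 38.0789
d((-16, -12), (-14, -16)) = 4.4721
d((-16, -12), (-16, -1)) = 11.0
d((-16, -12), (-17, 14)) = 26.0192
d((-15, -1), (19, 3)) = 34.2345
d((-15, -1), (-14, -16)) = 15.0333
d((-15, -1), (-16, -1)) = 1.0 <-- minimum
d((-15, -1), (-17, 14)) = 15.1327
d((19, 3), (-14, -16)) = 38.0789
d((19, 3), (-16, -1)) = 35.2278
d((19, 3), (-17, 14)) = 37.6431
d((-14, -16), (-16, -1)) = 15.1327
d((-14, -16), (-17, 14)) = 30.1496
d((-16, -1), (-17, 14)) = 15.0333

Closest pair: (-15, -1) and (-16, -1) with distance 1.0

The closest pair is (-15, -1) and (-16, -1) with Euclidean distance 1.0. For 6 points, brute-force pairwise comparison is shown above. For large n, the divide-and-conquer algorithm (sort by x, recurse on halves, check the dividing strip) achieves O(n log n).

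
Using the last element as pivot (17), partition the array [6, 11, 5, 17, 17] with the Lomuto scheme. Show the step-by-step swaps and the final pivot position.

Lomuto partition with pivot = 17:

Initial array: [6, 11, 5, 17, 17]

arr[0]=6 <= 17: swap with position 0, array becomes [6, 11, 5, 17, 17]
arr[1]=11 <= 17: swap with position 1, array becomes [6, 11, 5, 17, 17]
arr[2]=5 <= 17: swap with position 2, array becomes [6, 11, 5, 17, 17]
arr[3]=17 <= 17: swap with position 3, array becomes [6, 11, 5, 17, 17]

Place pivot at position 4: [6, 11, 5, 17, 17]
Pivot position: 4

After partitioning with pivot 17, the array becomes [6, 11, 5, 17, 17]. The pivot is placed at index 4. All elements to the left of the pivot are <= 17, and all elements to the right are > 17.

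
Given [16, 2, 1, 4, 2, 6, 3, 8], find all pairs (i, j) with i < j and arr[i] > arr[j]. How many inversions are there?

Finding inversions in [16, 2, 1, 4, 2, 6, 3, 8]:

(0, 1): arr[0]=16 > arr[1]=2
(0, 2): arr[0]=16 > arr[2]=1
(0, 3): arr[0]=16 > arr[3]=4
(0, 4): arr[0]=16 > arr[4]=2
(0, 5): arr[0]=16 > arr[5]=6
(0, 6): arr[0]=16 > arr[6]=3
(0, 7): arr[0]=16 > arr[7]=8
(1, 2): arr[1]=2 > arr[2]=1
(3, 4): arr[3]=4 > arr[4]=2
(3, 6): arr[3]=4 > arr[6]=3
(5, 6): arr[5]=6 > arr[6]=3

Total inversions: 11

The array has 11 inversion(s): (0,1), (0,2), (0,3), (0,4), (0,5), (0,6), (0,7), (1,2), (3,4), (3,6), (5,6). Each pair (i,j) satisfies i < j and arr[i] > arr[j].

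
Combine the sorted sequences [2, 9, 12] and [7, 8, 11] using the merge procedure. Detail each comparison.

Merging process:

Compare 2 vs 7: take 2 from left. Merged: [2]
Compare 9 vs 7: take 7 from right. Merged: [2, 7]
Compare 9 vs 8: take 8 from right. Merged: [2, 7, 8]
Compare 9 vs 11: take 9 from left. Merged: [2, 7, 8, 9]
Compare 12 vs 11: take 11 from right. Merged: [2, 7, 8, 9, 11]
Append remaining from left: [12]. Merged: [2, 7, 8, 9, 11, 12]

Final merged array: [2, 7, 8, 9, 11, 12]
Total comparisons: 5

The merged array is [2, 7, 8, 9, 11, 12], requiring 5 comparisons. The merge step runs in O(n) time where n is the total number of elements.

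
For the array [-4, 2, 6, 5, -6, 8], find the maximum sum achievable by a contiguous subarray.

Using Kadane's algorithm on [-4, 2, 6, 5, -6, 8]:

Scanning through the array:
Position 1 (value 2): max_ending_here = 2, max_so_far = 2
Position 2 (value 6): max_ending_here = 8, max_so_far = 8
Position 3 (value 5): max_ending_here = 13, max_so_far = 13
Position 4 (value -6): max_ending_here = 7, max_so_far = 13
Position 5 (value 8): max_ending_here = 15, max_so_far = 15

Maximum subarray: [2, 6, 5, -6, 8]
Maximum sum: 15

The maximum subarray is [2, 6, 5, -6, 8] with sum 15. This subarray runs from index 1 to index 5.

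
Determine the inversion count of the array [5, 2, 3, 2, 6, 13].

Finding inversions in [5, 2, 3, 2, 6, 13]:

(0, 1): arr[0]=5 > arr[1]=2
(0, 2): arr[0]=5 > arr[2]=3
(0, 3): arr[0]=5 > arr[3]=2
(2, 3): arr[2]=3 > arr[3]=2

Total inversions: 4

The array has 4 inversion(s): (0,1), (0,2), (0,3), (2,3). Each pair (i,j) satisfies i < j and arr[i] > arr[j].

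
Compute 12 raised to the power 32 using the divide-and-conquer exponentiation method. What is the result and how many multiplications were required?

Computing 12^32 by squaring (build up from 12^1; each line after the first costs one multiplication):

12^1 = 12
12^2 = (12^1)^2 = 12^2 = 144
12^4 = (12^2)^2 = 144^2 = 20736
12^8 = (12^4)^2 = 20736^2 = 429981696
12^16 = (12^8)^2 = 429981696^2 = 184884258895036416
12^32 = (12^16)^2 = 184884258895036416^2 = 34182189187166852111368841966125056

Result: 34182189187166852111368841966125056
Multiplications needed: 5 (5 lines after 12^1)

12^32 = 34182189187166852111368841966125056. Using exponentiation by squaring, this requires 5 multiplications. The key idea: if the exponent is even, square the half-power; if odd, multiply by the base once.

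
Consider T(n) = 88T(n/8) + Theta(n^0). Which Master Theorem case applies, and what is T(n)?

Master Theorem for T(n) = 88T(n/8) + O(n^0):

a = 88, b = 8, c = 0
log_b(a) = log_8(88) = 2.1531

Case 1: c = 0 < log_8(88) = 2.1531
T(n) = O(n^(log_8 88))

For T(n) = 88T(n/8) + O(n^0): log_8(88) = 2.1531. This is Case 1 of the Master Theorem (c < log_b(a), work dominated by leaves), giving O(n^(log_8 88)).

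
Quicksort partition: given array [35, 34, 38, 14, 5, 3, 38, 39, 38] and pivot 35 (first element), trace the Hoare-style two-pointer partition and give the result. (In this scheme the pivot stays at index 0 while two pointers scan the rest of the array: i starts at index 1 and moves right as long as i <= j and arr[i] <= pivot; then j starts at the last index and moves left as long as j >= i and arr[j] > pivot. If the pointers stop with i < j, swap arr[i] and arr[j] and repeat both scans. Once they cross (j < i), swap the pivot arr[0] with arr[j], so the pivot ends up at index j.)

Hoare-style two-pointer partition with pivot = 35:

Initial array: [35, 34, 38, 14, 5, 3, 38, 39, 38]

Pointers start at i = 1, j = 8.
i stops at index 2 (arr[2]=38 > 35), j stops at index 5 (arr[5]=3 <= 35): swap arr[2] and arr[5], array becomes [35, 34, 3, 14, 5, 38, 38, 39, 38]
i ends at 5, j ends at 4: the pointers have crossed (j < i), so scanning stops.

Swap pivot arr[0] with arr[4] to place pivot at position 4: [5, 34, 3, 14, 35, 38, 38, 39, 38]
Pivot position: 4

After partitioning with pivot 35, the array becomes [5, 34, 3, 14, 35, 38, 38, 39, 38]. The pivot is placed at index 4. All elements to the left of the pivot are <= 35, and all elements to the right are > 35.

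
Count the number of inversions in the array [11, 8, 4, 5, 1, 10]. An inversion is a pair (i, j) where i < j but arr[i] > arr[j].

Finding inversions in [11, 8, 4, 5, 1, 10]:

(0, 1): arr[0]=11 > arr[1]=8
(0, 2): arr[0]=11 > arr[2]=4
(0, 3): arr[0]=11 > arr[3]=5
(0, 4): arr[0]=11 > arr[4]=1
(0, 5): arr[0]=11 > arr[5]=10
(1, 2): arr[1]=8 > arr[2]=4
(1, 3): arr[1]=8 > arr[3]=5
(1, 4): arr[1]=8 > arr[4]=1
(2, 4): arr[2]=4 > arr[4]=1
(3, 4): arr[3]=5 > arr[4]=1

Total inversions: 10

The array has 10 inversion(s): (0,1), (0,2), (0,3), (0,4), (0,5), (1,2), (1,3), (1,4), (2,4), (3,4). Each pair (i,j) satisfies i < j and arr[i] > arr[j].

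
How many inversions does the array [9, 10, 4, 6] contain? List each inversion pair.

Finding inversions in [9, 10, 4, 6]:

(0, 2): arr[0]=9 > arr[2]=4
(0, 3): arr[0]=9 > arr[3]=6
(1, 2): arr[1]=10 > arr[2]=4
(1, 3): arr[1]=10 > arr[3]=6

Total inversions: 4

The array has 4 inversion(s): (0,2), (0,3), (1,2), (1,3). Each pair (i,j) satisfies i < j and arr[i] > arr[j].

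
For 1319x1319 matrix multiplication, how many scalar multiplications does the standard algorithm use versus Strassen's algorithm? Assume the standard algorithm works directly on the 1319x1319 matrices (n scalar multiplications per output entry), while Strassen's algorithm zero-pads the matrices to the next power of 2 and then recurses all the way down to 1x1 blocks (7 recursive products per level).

Matrix multiplication for 1319x1319 matrices:

Strassen's algorithm requires power-of-2 dimensions. Pad 1319x1319 to 2048x2048 (next power of 2).

Standard algorithm: 1319^3 = 2294744759 multiplications
Strassen's algorithm: 7^(log2(2048)) = 7^11 = 1977326743 multiplications
Savings: 2294744759 - 1977326743 = 317418016 multiplications

Standard: 2294744759 multiplications (1319^3). Strassen: 1977326743 multiplications (7^11, after padding to 2048x2048). Strassen reduces 8 recursive multiplications to 7 at each level.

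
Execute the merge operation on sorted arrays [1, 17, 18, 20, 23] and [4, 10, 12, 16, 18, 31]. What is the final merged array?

Merging process:

Compare 1 vs 4: take 1 from left. Merged: [1]
Compare 17 vs 4: take 4 from right. Merged: [1, 4]
Compare 17 vs 10: take 10 from right. Merged: [1, 4, 10]
Compare 17 vs 12: take 12 from right. Merged: [1, 4, 10, 12]
Compare 17 vs 16: take 16 from right. Merged: [1, 4, 10, 12, 16]
Compare 17 vs 18: take 17 from left. Merged: [1, 4, 10, 12, 16, 17]
Compare 18 vs 18: take 18 from left. Merged: [1, 4, 10, 12, 16, 17, 18]
Compare 20 vs 18: take 18 from right. Merged: [1, 4, 10, 12, 16, 17, 18, 18]
Compare 20 vs 31: take 20 from left. Merged: [1, 4, 10, 12, 16, 17, 18, 18, 20]
Compare 23 vs 31: take 23 from left. Merged: [1, 4, 10, 12, 16, 17, 18, 18, 20, 23]
Append remaining from right: [31]. Merged: [1, 4, 10, 12, 16, 17, 18, 18, 20, 23, 31]

Final merged array: [1, 4, 10, 12, 16, 17, 18, 18, 20, 23, 31]
Total comparisons: 10

The merged array is [1, 4, 10, 12, 16, 17, 18, 18, 20, 23, 31], requiring 10 comparisons. The merge step runs in O(n) time where n is the total number of elements.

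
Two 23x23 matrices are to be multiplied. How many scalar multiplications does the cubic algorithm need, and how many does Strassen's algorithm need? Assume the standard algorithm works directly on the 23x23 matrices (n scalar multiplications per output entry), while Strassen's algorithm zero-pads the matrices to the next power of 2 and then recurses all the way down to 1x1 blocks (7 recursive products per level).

Matrix multiplication for 23x23 matrices:

Strassen's algorithm requires power-of-2 dimensions. Pad 23x23 to 32x32 (next power of 2).

Standard algorithm: 23^3 = 12167 multiplications
Strassen's algorithm: 7^(log2(32)) = 7^5 = 16807 multiplications
Difference: 12167 - 16807 = -4640 (Strassen uses MORE here due to padding overhead — for small or just-over-power-of-2 n, padding can outweigh the per-level savings)

Standard: 12167 multiplications (23^3). Strassen: 16807 multiplications (7^5, after padding to 32x32). Strassen reduces 8 recursive multiplications to 7 at each level.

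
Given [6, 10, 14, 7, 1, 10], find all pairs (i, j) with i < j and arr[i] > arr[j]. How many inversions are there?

Finding inversions in [6, 10, 14, 7, 1, 10]:

(0, 4): arr[0]=6 > arr[4]=1
(1, 3): arr[1]=10 > arr[3]=7
(1, 4): arr[1]=10 > arr[4]=1
(2, 3): arr[2]=14 > arr[3]=7
(2, 4): arr[2]=14 > arr[4]=1
(2, 5): arr[2]=14 > arr[5]=10
(3, 4): arr[3]=7 > arr[4]=1

Total inversions: 7

The array has 7 inversion(s): (0,4), (1,3), (1,4), (2,3), (2,4), (2,5), (3,4). Each pair (i,j) satisfies i < j and arr[i] > arr[j].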